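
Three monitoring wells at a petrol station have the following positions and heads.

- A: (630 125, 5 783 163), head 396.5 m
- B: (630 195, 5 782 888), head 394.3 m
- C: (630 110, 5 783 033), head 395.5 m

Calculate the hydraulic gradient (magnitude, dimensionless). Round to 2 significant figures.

0.0078

With h = a·x + b·y + c and A as origin, the differences give:
  70·a + (-275)·b = -2.2
  (-15)·a + (-130)·b = -1.0
Eliminate b (×(-130) and ×(-275), subtract): -13225·a = 11.00 → a = ∂h/∂x = -0.0008318
Back-substitute: b = ∂h/∂y = +0.007788.
|∇h| = √(-0.0008318² + 0.007788²) = 0.007832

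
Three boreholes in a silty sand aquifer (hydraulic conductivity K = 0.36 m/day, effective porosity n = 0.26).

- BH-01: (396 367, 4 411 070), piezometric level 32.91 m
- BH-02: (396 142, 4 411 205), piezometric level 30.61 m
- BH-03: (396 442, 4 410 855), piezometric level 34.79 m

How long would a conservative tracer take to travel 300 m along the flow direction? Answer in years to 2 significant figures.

Taking BH-01 as reference: BH-02−BH-01 = (-225, 135, -2.30); BH-03−BH-01 = (75, -215, +1.88).
Determinant of the coordinate differences = (-225)·(-215) − 75·135 = 38250.
∂h/∂x = [(-2.30)·(-215) − (+1.88)·135] / 38250 = +0.006293
∂h/∂y = [(-225)·(+1.88) − 75·(-2.30)] / 38250 = -0.006549
|∇h| = √(0.006293² + -0.006549²) = 0.009082
Seepage velocity v = K·i/n = 0.36 × 0.009082 / 0.26 = 0.01258 m/day.
t = 300 / 0.01258 = 2.385e+04 days = 65.3 years.

65 years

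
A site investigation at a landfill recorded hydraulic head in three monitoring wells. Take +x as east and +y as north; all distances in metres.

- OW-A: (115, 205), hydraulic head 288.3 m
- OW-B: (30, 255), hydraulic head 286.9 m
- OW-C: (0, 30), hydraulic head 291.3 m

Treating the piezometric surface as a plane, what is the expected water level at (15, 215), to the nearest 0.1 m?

287.6 m

Three-point gradient (reference OW-A): Δ to OW-B = (-85, 50, -1.4), Δ to OW-C = (-115, -175, +3.0).
∂h/∂x = +0.004606, ∂h/∂y = -0.02017 (det = 20625).
h(15, 215) = 288.3 + (+0.004606)·(-100) + (-0.02017)·(10) = 288.3 -0.461 -0.202 = 287.638 m.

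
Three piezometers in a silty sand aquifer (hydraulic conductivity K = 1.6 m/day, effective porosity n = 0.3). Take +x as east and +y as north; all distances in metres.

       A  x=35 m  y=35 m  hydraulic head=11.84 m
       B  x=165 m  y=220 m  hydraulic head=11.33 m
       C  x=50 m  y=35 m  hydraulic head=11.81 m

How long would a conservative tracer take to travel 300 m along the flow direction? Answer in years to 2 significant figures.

With h = a·x + b·y + c and A as origin, the differences give:
  130·a + 185·b = -0.51
  15·a + 0·b = -0.03
Eliminate b (×0 and ×185, subtract): -2775·a = 5.550 → a = ∂h/∂x = -0.002000
Back-substitute: b = ∂h/∂y = -0.001351.
|∇h| = √(-0.002000² + -0.001351²) = 0.002414
Seepage velocity v = K·i/n = 1.6 × 0.002414 / 0.3 = 0.01287 m/day.
t = 300 / 0.01287 = 2.331e+04 days = 63.8 years.

64 years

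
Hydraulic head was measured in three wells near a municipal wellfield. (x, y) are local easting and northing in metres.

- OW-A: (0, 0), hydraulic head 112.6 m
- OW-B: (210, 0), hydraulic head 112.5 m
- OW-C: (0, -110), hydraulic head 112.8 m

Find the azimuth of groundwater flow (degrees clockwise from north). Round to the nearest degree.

015°

∂h/∂x = (112.5 − 112.6) / (210 − 0) = -0.0004762
∂h/∂y = (112.8 − 112.6) / (-110 − 0) = -0.001818
Flow direction (−∇h) has components (+0.0004762 E, +0.001818 N).
Azimuth = atan2(E, N) = atan2(+0.0004762, +0.001818) = 14.7° ≈ 015°.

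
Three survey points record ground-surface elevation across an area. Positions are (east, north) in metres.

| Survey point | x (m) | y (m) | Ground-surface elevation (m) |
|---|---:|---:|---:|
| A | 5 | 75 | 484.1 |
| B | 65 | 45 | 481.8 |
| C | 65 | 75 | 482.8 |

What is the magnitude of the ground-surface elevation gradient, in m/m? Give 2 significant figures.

0.040 m/m

With z = a·x + b·y + c and A as origin, the differences give:
  60·a + (-30)·b = -2.3
  60·a + 0·b = -1.3
Eliminate b (×0 and ×(-30), subtract): 1800·a = -39.00 → a = ∂z/∂x = -0.02167
Back-substitute: b = ∂z/∂y = +0.03333.
|∇f| = √(-0.02167² + 0.03333²) = 0.03976 m/m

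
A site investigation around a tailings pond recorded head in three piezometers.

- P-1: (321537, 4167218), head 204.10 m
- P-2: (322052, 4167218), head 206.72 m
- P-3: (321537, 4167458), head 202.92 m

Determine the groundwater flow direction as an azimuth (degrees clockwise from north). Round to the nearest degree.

∂h/∂x = (206.72 − 204.10) / (322052 − 321537) = +0.005087
∂h/∂y = (202.92 − 204.10) / (4167458 − 4167218) = -0.004917
Flow direction (−∇h) has components (-0.005087 E, +0.004917 N).
Azimuth = atan2(E, N) = atan2(-0.005087, +0.004917) = 314.0° ≈ 314°.

314°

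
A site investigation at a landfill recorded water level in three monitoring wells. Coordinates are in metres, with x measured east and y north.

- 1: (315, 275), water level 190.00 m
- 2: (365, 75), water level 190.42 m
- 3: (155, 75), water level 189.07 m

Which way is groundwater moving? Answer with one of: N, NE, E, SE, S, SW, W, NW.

Differences from 1: to 2 (Δx, Δy, Δh) = (50, -200, +0.42); to 3 = (-160, -200, -0.93).
Determinant of the coordinate differences = 50·(-200) − (-160)·(-200) = -42000.
∂h/∂x = [(+0.42)·(-200) − (-0.93)·(-200)] / -42000 = +0.006429
∂h/∂y = [50·(-0.93) − (-160)·(+0.42)] / -42000 = -0.0004929
Flow = −∇h = (-0.006429 east, +0.0004929 north), which points west.

W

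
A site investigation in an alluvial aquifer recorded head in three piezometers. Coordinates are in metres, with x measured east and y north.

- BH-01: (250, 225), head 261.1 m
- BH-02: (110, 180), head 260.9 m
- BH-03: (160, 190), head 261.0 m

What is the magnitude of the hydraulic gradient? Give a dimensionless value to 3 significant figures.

0.00555

With h = a·x + b·y + c and BH-01 as origin, the differences give:
  (-140)·a + (-45)·b = -0.2
  (-90)·a + (-35)·b = -0.1
Eliminate b (×(-35) and ×(-45), subtract): 850·a = 2.50 → a = ∂h/∂x = +0.002941
Back-substitute: b = ∂h/∂y = -0.004706.
|∇h| = √(0.002941² + -0.004706²) = 0.005549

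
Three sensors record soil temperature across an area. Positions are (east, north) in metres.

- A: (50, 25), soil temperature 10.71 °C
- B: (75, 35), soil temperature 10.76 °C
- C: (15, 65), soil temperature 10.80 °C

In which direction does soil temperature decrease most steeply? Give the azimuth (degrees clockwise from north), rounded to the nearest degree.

195°

With T = a·x + b·y + c and A as origin, the differences give:
  25·a + 10·b = +0.05
  (-35)·a + 40·b = +0.09
Eliminate b (×40 and ×10, subtract): 1350·a = 1.100 → a = ∂T/∂x = +0.0008148
Back-substitute: b = ∂T/∂y = +0.002963.
Steepest decrease is along −∇f: components (-0.0008148 E, -0.002963 N).
Azimuth = atan2(-0.0008148, -0.002963) = 195.4° ≈ 195°.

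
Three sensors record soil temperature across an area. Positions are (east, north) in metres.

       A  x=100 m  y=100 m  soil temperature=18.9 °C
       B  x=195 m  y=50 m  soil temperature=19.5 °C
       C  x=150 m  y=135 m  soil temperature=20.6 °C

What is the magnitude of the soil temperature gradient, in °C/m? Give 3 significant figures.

Differences from A: to B (Δx, Δy, Δh) = (95, -50, +0.6); to C = (50, 35, +1.7).
Solve a·Δx + b·Δy = ΔT: det = 95·35 − 50·(-50) = 5825.
∂T/∂x = [(+0.6)·35 − (+1.7)·(-50)] / 5825 = +0.01820
∂T/∂y = [95·(+1.7) − 50·(+0.6)] / 5825 = +0.02258
|∇f| = √(0.01820² + 0.02258²) = 0.029 °C/m

0.0290 °C/m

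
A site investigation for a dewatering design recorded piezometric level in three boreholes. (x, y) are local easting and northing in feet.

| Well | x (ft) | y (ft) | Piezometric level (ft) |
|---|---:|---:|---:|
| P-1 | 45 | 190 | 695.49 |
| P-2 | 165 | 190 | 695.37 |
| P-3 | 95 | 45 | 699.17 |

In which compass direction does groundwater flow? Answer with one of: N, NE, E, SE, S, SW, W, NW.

N

Taking P-1 as reference: P-2−P-1 = (120, 0, -0.12); P-3−P-1 = (50, -145, +3.68).
Determinant of the coordinate differences = 120·(-145) − 50·0 = -17400.
∂h/∂x = [(-0.12)·(-145) − (+3.68)·0] / -17400 = -0.001000
∂h/∂y = [120·(+3.68) − 50·(-0.12)] / -17400 = -0.02572
Flow = −∇h = (+0.001000 east, +0.02572 north), which points north.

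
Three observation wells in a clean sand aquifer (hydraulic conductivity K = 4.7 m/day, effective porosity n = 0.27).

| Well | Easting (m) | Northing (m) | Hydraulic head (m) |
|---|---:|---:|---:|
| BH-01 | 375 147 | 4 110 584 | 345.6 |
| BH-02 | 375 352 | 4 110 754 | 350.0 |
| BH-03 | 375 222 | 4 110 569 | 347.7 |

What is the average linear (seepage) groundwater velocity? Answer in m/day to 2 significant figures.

0.48 m/day

Taking BH-01 as reference: BH-02−BH-01 = (205, 170, +4.4); BH-03−BH-01 = (75, -15, +2.1).
Solve a·Δx + b·Δy = Δh: det = 205·(-15) − 75·170 = -15825.
∂h/∂x = [(+4.4)·(-15) − (+2.1)·170] / -15825 = +0.02673
∂h/∂y = [205·(+2.1) − 75·(+4.4)] / -15825 = -0.006351
|∇h| = √(0.02673² + -0.006351²) = 0.02747
Seepage velocity v = K·i/n = 4.7 × 0.02747 / 0.27 = 0.4782 m/day.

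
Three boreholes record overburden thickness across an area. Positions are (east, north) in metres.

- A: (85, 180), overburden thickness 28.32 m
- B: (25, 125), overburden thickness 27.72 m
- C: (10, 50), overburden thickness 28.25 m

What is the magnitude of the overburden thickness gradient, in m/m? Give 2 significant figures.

With d = a·x + b·y + c and A as origin, the differences give:
  (-60)·a + (-55)·b = -0.60
  (-75)·a + (-130)·b = -0.07
Eliminate b (×(-130) and ×(-55), subtract): 3675·a = 74.150 → a = ∂d/∂x = +0.02018
Back-substitute: b = ∂d/∂y = -0.01110.
|∇f| = √(0.02018² + -0.01110²) = 0.02303 m/m

0.023 m/m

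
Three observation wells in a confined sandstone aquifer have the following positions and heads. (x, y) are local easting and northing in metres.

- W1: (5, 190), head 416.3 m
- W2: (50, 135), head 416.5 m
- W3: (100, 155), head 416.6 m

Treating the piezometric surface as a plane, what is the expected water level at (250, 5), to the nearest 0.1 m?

Three-point gradient (reference W1): Δ to W2 = (45, -55, +0.2), Δ to W3 = (95, -35, +0.3).
∂h/∂x = +0.002603, ∂h/∂y = -0.001507 (det = 3650).
h(250, 5) = 416.3 + (+0.002603)·(245) + (-0.001507)·(-185) = 416.3 +0.638 +0.279 = 417.216 m.

417.2 m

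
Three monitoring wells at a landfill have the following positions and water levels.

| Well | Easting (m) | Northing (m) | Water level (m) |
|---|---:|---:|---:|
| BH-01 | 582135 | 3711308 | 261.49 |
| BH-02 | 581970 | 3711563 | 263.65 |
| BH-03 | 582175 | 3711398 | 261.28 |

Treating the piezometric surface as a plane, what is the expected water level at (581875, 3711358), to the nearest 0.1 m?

264.2 m

With h = a·x + b·y + c and BH-01 as origin, the differences give:
  (-165)·a + 255·b = +2.16
  40·a + 90·b = -0.21
Eliminate b (×90 and ×255, subtract): -25050·a = 247.950 → a = ∂h/∂x = -0.009898
Back-substitute: b = ∂h/∂y = +0.002066.
h(581875, 3711358) = 261.49 + (-0.009898)·(-260) + (+0.002066)·(50) = 261.49 +2.574 +0.103 = 264.167 m.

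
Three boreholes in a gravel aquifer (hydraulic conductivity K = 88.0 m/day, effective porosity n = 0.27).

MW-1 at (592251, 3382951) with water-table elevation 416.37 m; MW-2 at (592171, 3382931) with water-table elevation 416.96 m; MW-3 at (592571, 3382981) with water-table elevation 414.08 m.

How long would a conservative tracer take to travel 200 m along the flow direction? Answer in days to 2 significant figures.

86 days

Differences from MW-1: to MW-2 (Δx, Δy, Δh) = (-80, -20, +0.59); to MW-3 = (320, 30, -2.29).
Solve a·Δx + b·Δy = Δh: det = (-80)·30 − 320·(-20) = 4000.
∂h/∂x = [(+0.59)·30 − (-2.29)·(-20)] / 4000 = -0.007025
∂h/∂y = [(-80)·(-2.29) − 320·(+0.59)] / 4000 = -0.001400
|∇h| = √(-0.007025² + -0.001400²) = 0.007163
Seepage velocity v = K·i/n = 88.0 × 0.007163 / 0.27 = 2.335 m/day.
t = 200 / 2.335 = 85.65 days.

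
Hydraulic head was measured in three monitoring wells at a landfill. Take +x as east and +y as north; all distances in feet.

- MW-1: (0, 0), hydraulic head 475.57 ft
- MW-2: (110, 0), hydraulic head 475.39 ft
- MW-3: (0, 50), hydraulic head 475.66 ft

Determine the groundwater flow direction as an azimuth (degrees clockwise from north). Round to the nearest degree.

138°

∂h/∂x = (475.39 − 475.57) / (110 − 0) = -0.001636
∂h/∂y = (475.66 − 475.57) / (50 − 0) = +0.001800
Flow direction (−∇h) has components (+0.001636 E, -0.001800 N).
Azimuth = atan2(E, N) = atan2(+0.001636, -0.001800) = 137.7° ≈ 138°.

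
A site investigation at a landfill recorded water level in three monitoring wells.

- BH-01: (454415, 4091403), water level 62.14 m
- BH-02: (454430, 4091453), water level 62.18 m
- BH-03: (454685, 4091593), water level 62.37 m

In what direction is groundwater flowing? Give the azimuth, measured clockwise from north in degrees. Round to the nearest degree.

208°

With h = a·x + b·y + c and BH-01 as origin, the differences give:
  15·a + 50·b = +0.04
  270·a + 190·b = +0.23
Eliminate b (×190 and ×50, subtract): -10650·a = -3.900 → a = ∂h/∂x = +0.0003662
Back-substitute: b = ∂h/∂y = +0.0006901.
Flow direction (−∇h) has components (-0.0003662 E, -0.0006901 N).
Azimuth = atan2(E, N) = atan2(-0.0003662, -0.0006901) = 208.0° ≈ 208°.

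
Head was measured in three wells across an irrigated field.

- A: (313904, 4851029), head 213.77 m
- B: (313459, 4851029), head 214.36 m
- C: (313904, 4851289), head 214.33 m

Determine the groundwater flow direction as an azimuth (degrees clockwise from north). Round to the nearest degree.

148°

∂h/∂x = (214.36 − 213.77) / (313459 − 313904) = -0.001326
∂h/∂y = (214.33 − 213.77) / (4851289 − 4851029) = +0.002154
Flow direction (−∇h) has components (+0.001326 E, -0.002154 N).
Azimuth = atan2(E, N) = atan2(+0.001326, -0.002154) = 148.4° ≈ 148°.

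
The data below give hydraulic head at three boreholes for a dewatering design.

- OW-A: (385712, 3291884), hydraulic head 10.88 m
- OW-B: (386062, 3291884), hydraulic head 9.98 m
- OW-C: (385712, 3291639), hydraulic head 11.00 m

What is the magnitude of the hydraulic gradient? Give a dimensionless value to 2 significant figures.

∂h/∂x = (9.98 − 10.88) / (386062 − 385712) = -0.002571
∂h/∂y = (11.00 − 10.88) / (3291639 − 3291884) = -0.0004898
|∇h| = √(-0.002571² + -0.0004898²) = 0.002617

0.0026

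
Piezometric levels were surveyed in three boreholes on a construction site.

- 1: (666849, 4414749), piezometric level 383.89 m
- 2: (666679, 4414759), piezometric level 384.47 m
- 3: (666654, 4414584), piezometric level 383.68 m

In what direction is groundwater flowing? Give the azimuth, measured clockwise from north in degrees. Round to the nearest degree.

Taking 1 as reference: 2−1 = (-170, 10, +0.58); 3−1 = (-195, -165, -0.21).
Determinant of the coordinate differences = (-170)·(-165) − (-195)·10 = 30000.
∂h/∂x = [(+0.58)·(-165) − (-0.21)·10] / 30000 = -0.003120
∂h/∂y = [(-170)·(-0.21) − (-195)·(+0.58)] / 30000 = +0.004960
Flow direction (−∇h) has components (+0.003120 E, -0.004960 N).
Azimuth = atan2(E, N) = atan2(+0.003120, -0.004960) = 147.8° ≈ 148°.

148°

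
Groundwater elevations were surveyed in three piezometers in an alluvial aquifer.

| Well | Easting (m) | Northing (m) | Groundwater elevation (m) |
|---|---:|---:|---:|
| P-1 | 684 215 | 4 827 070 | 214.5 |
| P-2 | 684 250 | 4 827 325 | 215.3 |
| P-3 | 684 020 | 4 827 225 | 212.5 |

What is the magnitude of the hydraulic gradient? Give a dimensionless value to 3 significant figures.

0.0116

Taking P-1 as reference: P-2−P-1 = (35, 255, +0.8); P-3−P-1 = (-195, 155, -2.0).
Determinant of the coordinate differences = 35·155 − (-195)·255 = 55150.
∂h/∂x = [(+0.8)·155 − (-2.0)·255] / 55150 = +0.01150
∂h/∂y = [35·(-2.0) − (-195)·(+0.8)] / 55150 = +0.001559
|∇h| = √(0.01150² + 0.001559²) = 0.01161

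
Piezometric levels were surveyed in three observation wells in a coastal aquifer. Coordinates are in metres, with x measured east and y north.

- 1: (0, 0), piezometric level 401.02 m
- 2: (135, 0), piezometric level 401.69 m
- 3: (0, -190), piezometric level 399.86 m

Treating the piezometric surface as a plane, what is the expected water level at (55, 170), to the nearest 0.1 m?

∂h/∂x = (401.69 − 401.02) / (135 − 0) = +0.004963
∂h/∂y = (399.86 − 401.02) / (-190 − 0) = +0.006105
h(55, 170) = 401.02 + (+0.004963)·(55) + (+0.006105)·(170) = 401.02 +0.273 +1.038 = 402.331 m.

402.3 m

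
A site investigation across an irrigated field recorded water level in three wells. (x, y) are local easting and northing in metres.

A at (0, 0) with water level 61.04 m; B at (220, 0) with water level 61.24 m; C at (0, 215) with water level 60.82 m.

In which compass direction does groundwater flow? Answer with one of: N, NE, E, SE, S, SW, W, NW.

∂h/∂x = (61.24 − 61.04) / (220 − 0) = +0.0009091
∂h/∂y = (60.82 − 61.04) / (215 − 0) = -0.001023
Flow = −∇h = (-0.0009091 east, +0.001023 north), which points northwest.

NW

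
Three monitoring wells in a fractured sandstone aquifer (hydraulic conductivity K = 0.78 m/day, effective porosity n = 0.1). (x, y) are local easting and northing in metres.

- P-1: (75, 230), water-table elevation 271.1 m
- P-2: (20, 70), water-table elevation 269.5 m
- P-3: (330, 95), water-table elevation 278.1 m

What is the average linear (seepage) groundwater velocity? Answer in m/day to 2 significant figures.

With h = a·x + b·y + c and P-1 as origin, the differences give:
  (-55)·a + (-160)·b = -1.6
  255·a + (-135)·b = +7.0
Eliminate b (×(-135) and ×(-160), subtract): 48225·a = 1336.00 → a = ∂h/∂x = +0.02770
Back-substitute: b = ∂h/∂y = +0.0004769.
|∇h| = √(0.02770² + 0.0004769²) = 0.0277
Seepage velocity v = K·i/n = 0.78 × 0.0277 / 0.1 = 0.2161 m/day.

0.22 m/day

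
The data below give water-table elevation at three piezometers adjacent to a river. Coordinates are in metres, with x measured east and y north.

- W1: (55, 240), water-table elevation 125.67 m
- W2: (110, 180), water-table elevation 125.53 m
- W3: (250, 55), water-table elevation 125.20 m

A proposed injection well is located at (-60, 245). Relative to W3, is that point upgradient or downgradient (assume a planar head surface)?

upgradient

Differences from W1: to W2 (Δx, Δy, Δh) = (55, -60, -0.14); to W3 = (195, -185, -0.47).
Determinant of the coordinate differences = 55·(-185) − 195·(-60) = 1525.
∂h/∂x = [(-0.14)·(-185) − (-0.47)·(-60)] / 1525 = -0.001508
∂h/∂y = [55·(-0.47) − 195·(-0.14)] / 1525 = +0.0009508
Head at (-60, 245) = 125.67 + (-0.001508)·(-115) + (+0.0009508)·(5) = 125.85 m.
That is higher than the 125.20 m at W3, so the point is upgradient.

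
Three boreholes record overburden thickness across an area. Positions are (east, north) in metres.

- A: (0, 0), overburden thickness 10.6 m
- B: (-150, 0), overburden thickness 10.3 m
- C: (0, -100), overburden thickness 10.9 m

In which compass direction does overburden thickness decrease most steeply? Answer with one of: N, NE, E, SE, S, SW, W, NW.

NW

∂d/∂x = (10.3 − 10.6) / (-150 − 0) = +0.002000
∂d/∂y = (10.9 − 10.6) / (-100 − 0) = -0.003000
Steepest decrease is along −∇f = (-0.002000 E, +0.003000 N) → northwest.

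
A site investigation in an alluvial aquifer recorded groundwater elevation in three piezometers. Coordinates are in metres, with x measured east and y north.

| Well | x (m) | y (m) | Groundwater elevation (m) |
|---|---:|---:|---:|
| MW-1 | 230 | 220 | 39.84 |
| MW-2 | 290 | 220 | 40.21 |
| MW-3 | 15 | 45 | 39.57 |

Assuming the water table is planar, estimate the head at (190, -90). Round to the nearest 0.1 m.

41.5 m

Taking MW-1 as reference: MW-2−MW-1 = (60, 0, +0.37); MW-3−MW-1 = (-215, -175, -0.27).
Determinant of the coordinate differences = 60·(-175) − (-215)·0 = -10500.
∂h/∂x = [(+0.37)·(-175) − (-0.27)·0] / -10500 = +0.006167
∂h/∂y = [60·(-0.27) − (-215)·(+0.37)] / -10500 = -0.006033
h(190, -90) = 39.84 + (+0.006167)·(-40) + (-0.006033)·(-310) = 39.84 -0.247 +1.870 = 41.464 m.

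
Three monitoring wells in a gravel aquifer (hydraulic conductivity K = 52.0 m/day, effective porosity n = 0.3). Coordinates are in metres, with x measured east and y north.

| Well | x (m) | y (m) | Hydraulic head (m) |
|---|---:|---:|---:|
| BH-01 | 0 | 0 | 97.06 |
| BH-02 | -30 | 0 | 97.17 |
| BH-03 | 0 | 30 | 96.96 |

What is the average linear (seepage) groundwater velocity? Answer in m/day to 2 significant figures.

0.86 m/day

∂h/∂x = (97.17 − 97.06) / (-30 − 0) = -0.003667
∂h/∂y = (96.96 − 97.06) / (30 − 0) = -0.003333
|∇h| = √(-0.003667² + -0.003333²) = 0.004955
Seepage velocity v = K·i/n = 52.0 × 0.004955 / 0.3 = 0.8589 m/day.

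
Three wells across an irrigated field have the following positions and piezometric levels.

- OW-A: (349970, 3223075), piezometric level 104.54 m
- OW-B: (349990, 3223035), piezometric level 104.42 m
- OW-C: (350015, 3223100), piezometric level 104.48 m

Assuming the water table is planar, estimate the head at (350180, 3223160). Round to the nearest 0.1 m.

Three-point gradient (reference OW-A): Δ to OW-B = (20, -40, -0.12), Δ to OW-C = (45, 25, -0.06).
∂h/∂x = -0.002348, ∂h/∂y = +0.001826 (det = 2300).
h(350180, 3223160) = 104.54 + (-0.002348)·(210) + (+0.001826)·(85) = 104.54 -0.493 +0.155 = 104.202 m.

104.2 m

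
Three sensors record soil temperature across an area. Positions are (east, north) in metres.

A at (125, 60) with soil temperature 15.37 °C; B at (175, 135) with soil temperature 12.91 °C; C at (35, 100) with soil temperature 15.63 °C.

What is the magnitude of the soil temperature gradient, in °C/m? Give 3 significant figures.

Three-point gradient (reference A): Δ to B = (50, 75, -2.46), Δ to C = (-90, 40, +0.26).
∂T/∂x = -0.01347, ∂T/∂y = -0.02382 (det = 8750).
|∇f| = √(-0.01347² + -0.02382²) = 0.02736 °C/m

0.0274 °C/m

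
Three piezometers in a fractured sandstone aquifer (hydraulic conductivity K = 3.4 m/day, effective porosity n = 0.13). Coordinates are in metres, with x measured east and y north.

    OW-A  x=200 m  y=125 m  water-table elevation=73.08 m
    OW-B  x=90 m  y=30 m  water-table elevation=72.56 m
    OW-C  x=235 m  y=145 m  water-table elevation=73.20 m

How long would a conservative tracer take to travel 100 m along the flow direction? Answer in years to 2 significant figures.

Differences from OW-A: to OW-B (Δx, Δy, Δh) = (-110, -95, -0.52); to OW-C = (35, 20, +0.12).
Solve a·Δx + b·Δy = Δh: det = (-110)·20 − 35·(-95) = 1125.
∂h/∂x = [(-0.52)·20 − (+0.12)·(-95)] / 1125 = +0.0008889
∂h/∂y = [(-110)·(+0.12) − 35·(-0.52)] / 1125 = +0.004444
|∇h| = √(0.0008889² + 0.004444²) = 0.004532
Seepage velocity v = K·i/n = 3.4 × 0.004532 / 0.13 = 0.1185 m/day.
t = 100 / 0.1185 = 843.9 days = 2.31 years.

2.3 years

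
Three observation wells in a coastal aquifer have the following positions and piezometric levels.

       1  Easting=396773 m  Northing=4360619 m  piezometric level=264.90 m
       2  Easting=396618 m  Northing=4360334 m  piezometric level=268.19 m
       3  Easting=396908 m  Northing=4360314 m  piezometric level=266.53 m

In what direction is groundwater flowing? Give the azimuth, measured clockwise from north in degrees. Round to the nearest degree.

038°

Three-point gradient (reference 1): Δ to 2 = (-155, -285, +3.29), Δ to 3 = (135, -305, +1.63).
∂h/∂x = -0.006285, ∂h/∂y = -0.008126 (det = 85750).
Flow direction (−∇h) has components (+0.006285 E, +0.008126 N).
Azimuth = atan2(E, N) = atan2(+0.006285, +0.008126) = 37.7° ≈ 038°.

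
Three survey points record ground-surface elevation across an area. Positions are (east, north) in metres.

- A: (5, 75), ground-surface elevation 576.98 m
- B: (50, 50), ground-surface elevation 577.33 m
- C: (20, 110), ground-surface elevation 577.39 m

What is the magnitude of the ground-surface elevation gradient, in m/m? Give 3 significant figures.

0.0134 m/m

Three-point gradient (reference A): Δ to B = (45, -25, +0.35), Δ to C = (15, 35, +0.41).
∂z/∂x = +0.01154, ∂z/∂y = +0.006769 (det = 1950).
|∇f| = √(0.01154² + 0.006769²) = 0.01338 m/m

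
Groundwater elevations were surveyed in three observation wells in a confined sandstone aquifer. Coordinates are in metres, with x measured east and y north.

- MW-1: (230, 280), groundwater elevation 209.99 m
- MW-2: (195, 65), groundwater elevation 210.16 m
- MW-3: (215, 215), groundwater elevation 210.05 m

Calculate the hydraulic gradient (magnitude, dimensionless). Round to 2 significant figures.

Differences from MW-1: to MW-2 (Δx, Δy, Δh) = (-35, -215, +0.17); to MW-3 = (-15, -65, +0.06).
Solve a·Δx + b·Δy = Δh: det = (-35)·(-65) − (-15)·(-215) = -950.
∂h/∂x = [(+0.17)·(-65) − (+0.06)·(-215)] / -950 = -0.001947
∂h/∂y = [(-35)·(+0.06) − (-15)·(+0.17)] / -950 = -0.0004737
|∇h| = √(-0.001947² + -0.0004737²) = 0.002004

0.0020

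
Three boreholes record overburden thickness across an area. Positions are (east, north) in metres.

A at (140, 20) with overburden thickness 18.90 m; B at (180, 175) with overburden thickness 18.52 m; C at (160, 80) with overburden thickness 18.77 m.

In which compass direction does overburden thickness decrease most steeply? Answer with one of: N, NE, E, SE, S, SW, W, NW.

Taking A as reference: B−A = (40, 155, -0.38); C−A = (20, 60, -0.13).
Solve a·Δx + b·Δy = Δd: det = 40·60 − 20·155 = -700.
∂d/∂x = [(-0.38)·60 − (-0.13)·155] / -700 = +0.003786
∂d/∂y = [40·(-0.13) − 20·(-0.38)] / -700 = -0.003429
Steepest decrease is along −∇f = (-0.003786 E, +0.003429 N) → northwest.

NW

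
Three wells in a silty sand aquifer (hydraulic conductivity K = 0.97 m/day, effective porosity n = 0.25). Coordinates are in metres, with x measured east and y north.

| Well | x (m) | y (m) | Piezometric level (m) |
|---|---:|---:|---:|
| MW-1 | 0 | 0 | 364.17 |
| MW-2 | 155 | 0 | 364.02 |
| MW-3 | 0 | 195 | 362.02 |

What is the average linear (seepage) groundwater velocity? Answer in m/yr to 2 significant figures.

∂h/∂x = (364.02 − 364.17) / (155 − 0) = -0.0009677
∂h/∂y = (362.02 − 364.17) / (195 − 0) = -0.01103
|∇h| = √(-0.0009677² + -0.01103²) = 0.01107
Seepage velocity v = K·i/n = 0.97 × 0.01107 / 0.25 = 0.04295 m/day = 15.69 m/yr.

16 m/yr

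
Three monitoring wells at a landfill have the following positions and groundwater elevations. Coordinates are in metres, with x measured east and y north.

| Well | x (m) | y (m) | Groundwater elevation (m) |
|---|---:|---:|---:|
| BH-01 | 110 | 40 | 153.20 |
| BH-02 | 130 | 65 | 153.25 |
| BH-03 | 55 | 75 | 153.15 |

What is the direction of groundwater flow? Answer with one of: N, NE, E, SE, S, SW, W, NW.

Three-point gradient (reference BH-01): Δ to BH-02 = (20, 25, +0.05), Δ to BH-03 = (-55, 35, -0.05).
∂h/∂x = +0.001446, ∂h/∂y = +0.0008434 (det = 2075).
Flow = −∇h = (-0.001446 east, -0.0008434 north), which points southwest.

SW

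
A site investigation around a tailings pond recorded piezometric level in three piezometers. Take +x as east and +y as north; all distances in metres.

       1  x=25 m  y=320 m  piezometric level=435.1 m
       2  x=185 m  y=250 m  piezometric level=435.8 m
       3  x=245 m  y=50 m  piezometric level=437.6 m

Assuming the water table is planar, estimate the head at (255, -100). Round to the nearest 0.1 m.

Taking 1 as reference: 2−1 = (160, -70, +0.7); 3−1 = (220, -270, +2.5).
Determinant of the coordinate differences = 160·(-270) − 220·(-70) = -27800.
∂h/∂x = [(+0.7)·(-270) − (+2.5)·(-70)] / -27800 = +0.0005036
∂h/∂y = [160·(+2.5) − 220·(+0.7)] / -27800 = -0.008849
h(255, -100) = 435.1 + (+0.0005036)·(230) + (-0.008849)·(-420) = 435.1 +0.116 +3.717 = 438.932 m.

438.9 m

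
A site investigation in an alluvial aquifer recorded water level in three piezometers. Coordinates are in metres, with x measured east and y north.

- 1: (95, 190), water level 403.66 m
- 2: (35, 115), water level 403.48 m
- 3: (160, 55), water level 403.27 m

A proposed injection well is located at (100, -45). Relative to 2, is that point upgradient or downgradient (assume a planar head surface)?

downgradient

With h = a·x + b·y + c and 1 as origin, the differences give:
  (-60)·a + (-75)·b = -0.18
  65·a + (-135)·b = -0.39
Eliminate b (×(-135) and ×(-75), subtract): 12975·a = -4.950 → a = ∂h/∂x = -0.0003815
Back-substitute: b = ∂h/∂y = +0.002705.
Head at (100, -45) = 403.66 + (-0.0003815)·(5) + (+0.002705)·(-235) = 403.02 m.
That is lower than the 403.48 m at 2, so the point is downgradient.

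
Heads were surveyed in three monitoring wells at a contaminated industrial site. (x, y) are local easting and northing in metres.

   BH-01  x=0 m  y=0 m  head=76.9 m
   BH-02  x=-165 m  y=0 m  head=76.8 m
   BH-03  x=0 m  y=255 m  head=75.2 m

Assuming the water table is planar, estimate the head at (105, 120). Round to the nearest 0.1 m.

∂h/∂x = (76.8 − 76.9) / (-165 − 0) = +0.0006061
∂h/∂y = (75.2 − 76.9) / (255 − 0) = -0.006667
h(105, 120) = 76.9 + (+0.0006061)·(105) + (-0.006667)·(120) = 76.9 +0.064 -0.800 = 76.164 m.

76.2 m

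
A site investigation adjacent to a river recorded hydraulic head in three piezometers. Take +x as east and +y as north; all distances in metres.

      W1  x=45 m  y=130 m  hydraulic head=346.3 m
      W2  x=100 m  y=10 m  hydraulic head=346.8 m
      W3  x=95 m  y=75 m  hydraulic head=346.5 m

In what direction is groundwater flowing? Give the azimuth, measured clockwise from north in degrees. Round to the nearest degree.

With h = a·x + b·y + c and W1 as origin, the differences give:
  55·a + (-120)·b = +0.5
  50·a + (-55)·b = +0.2
Eliminate b (×(-55) and ×(-120), subtract): 2975·a = -3.50 → a = ∂h/∂x = -0.001176
Back-substitute: b = ∂h/∂y = -0.004706.
Flow direction (−∇h) has components (+0.001176 E, +0.004706 N).
Azimuth = atan2(E, N) = atan2(+0.001176, +0.004706) = 14.0° ≈ 014°.

014°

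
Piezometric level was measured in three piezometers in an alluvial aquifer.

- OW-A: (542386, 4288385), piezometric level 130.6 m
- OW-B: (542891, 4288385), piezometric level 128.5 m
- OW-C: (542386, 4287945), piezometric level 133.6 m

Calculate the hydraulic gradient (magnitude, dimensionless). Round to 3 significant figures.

∂h/∂x = (128.5 − 130.6) / (542891 − 542386) = -0.004158
∂h/∂y = (133.6 − 130.6) / (4287945 − 4288385) = -0.006818
|∇h| = √(-0.004158² + -0.006818²) = 0.007986

0.00799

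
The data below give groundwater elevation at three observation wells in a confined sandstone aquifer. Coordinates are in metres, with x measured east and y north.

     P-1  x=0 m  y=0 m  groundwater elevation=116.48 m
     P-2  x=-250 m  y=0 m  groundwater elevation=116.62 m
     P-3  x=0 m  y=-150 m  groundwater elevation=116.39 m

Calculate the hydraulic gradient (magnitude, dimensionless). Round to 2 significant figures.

∂h/∂x = (116.62 − 116.48) / (-250 − 0) = -0.0005600
∂h/∂y = (116.39 − 116.48) / (-150 − 0) = +0.0006000
|∇h| = √(-0.0005600² + 0.0006000²) = 0.0008207

0.00082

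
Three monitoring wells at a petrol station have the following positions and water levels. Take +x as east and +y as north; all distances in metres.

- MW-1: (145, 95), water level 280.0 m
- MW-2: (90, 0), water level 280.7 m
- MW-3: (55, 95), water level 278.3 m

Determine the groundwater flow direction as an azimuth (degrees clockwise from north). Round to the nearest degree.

314°

Three-point gradient (reference MW-1): Δ to MW-2 = (-55, -95, +0.7), Δ to MW-3 = (-90, 0, -1.7).
∂h/∂x = +0.01889, ∂h/∂y = -0.01830 (det = -8550).
Flow direction (−∇h) has components (-0.01889 E, +0.01830 N).
Azimuth = atan2(E, N) = atan2(-0.01889, +0.01830) = 314.1° ≈ 314°.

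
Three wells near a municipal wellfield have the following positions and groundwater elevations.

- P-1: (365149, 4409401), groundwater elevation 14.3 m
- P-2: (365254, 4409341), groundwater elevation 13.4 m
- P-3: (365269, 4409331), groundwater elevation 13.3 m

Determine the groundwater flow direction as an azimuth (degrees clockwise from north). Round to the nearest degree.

With h = a·x + b·y + c and P-1 as origin, the differences give:
  105·a + (-60)·b = -0.9
  120·a + (-70)·b = -1.0
Eliminate b (×(-70) and ×(-60), subtract): -150·a = 3.00 → a = ∂h/∂x = -0.02000
Back-substitute: b = ∂h/∂y = -0.02000.
Flow direction (−∇h) has components (+0.02000 E, +0.02000 N).
Azimuth = atan2(E, N) = atan2(+0.02000, +0.02000) = 45.0° ≈ 045°.

045°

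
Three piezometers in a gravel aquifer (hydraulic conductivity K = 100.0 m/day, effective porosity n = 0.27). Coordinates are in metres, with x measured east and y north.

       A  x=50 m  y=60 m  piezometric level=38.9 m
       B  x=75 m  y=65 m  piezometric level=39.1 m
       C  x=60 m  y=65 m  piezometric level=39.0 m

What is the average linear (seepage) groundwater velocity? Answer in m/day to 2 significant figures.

3.5 m/day

Differences from A: to B (Δx, Δy, Δh) = (25, 5, +0.2); to C = (10, 5, +0.1).
Solve a·Δx + b·Δy = Δh: det = 25·5 − 10·5 = 75.
∂h/∂x = [(+0.2)·5 − (+0.1)·5] / 75 = +0.006667
∂h/∂y = [25·(+0.1) − 10·(+0.2)] / 75 = +0.006667
|∇h| = √(0.006667² + 0.006667²) = 0.009429
Seepage velocity v = K·i/n = 100.0 × 0.009429 / 0.27 = 3.492 m/day.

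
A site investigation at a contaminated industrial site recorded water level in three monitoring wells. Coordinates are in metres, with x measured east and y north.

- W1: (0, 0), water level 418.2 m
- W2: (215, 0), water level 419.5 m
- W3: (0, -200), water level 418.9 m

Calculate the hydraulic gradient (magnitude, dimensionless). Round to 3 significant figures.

∂h/∂x = (419.5 − 418.2) / (215 − 0) = +0.006047
∂h/∂y = (418.9 − 418.2) / (-200 − 0) = -0.003500
|∇h| = √(0.006047² + -0.003500²) = 0.006987

0.00699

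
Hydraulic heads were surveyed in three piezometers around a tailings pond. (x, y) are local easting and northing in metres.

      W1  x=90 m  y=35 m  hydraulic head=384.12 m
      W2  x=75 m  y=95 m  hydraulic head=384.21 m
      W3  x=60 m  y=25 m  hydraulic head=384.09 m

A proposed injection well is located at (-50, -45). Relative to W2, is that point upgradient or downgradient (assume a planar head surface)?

downgradient

Differences from W1: to W2 (Δx, Δy, Δh) = (-15, 60, +0.09); to W3 = (-30, -10, -0.03).
Solve a·Δx + b·Δy = Δh: det = (-15)·(-10) − (-30)·60 = 1950.
∂h/∂x = [(+0.09)·(-10) − (-0.03)·60] / 1950 = +0.0004615
∂h/∂y = [(-15)·(-0.03) − (-30)·(+0.09)] / 1950 = +0.001615
Head at (-50, -45) = 384.12 + (+0.0004615)·(-140) + (+0.001615)·(-80) = 383.93 m.
That is lower than the 384.21 m at W2, so the point is downgradient.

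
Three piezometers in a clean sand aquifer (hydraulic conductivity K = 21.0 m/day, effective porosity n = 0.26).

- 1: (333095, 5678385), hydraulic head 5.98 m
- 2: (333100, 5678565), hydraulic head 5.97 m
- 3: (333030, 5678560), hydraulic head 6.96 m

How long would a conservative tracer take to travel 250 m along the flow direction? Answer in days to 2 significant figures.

Taking 1 as reference: 2−1 = (5, 180, -0.01); 3−1 = (-65, 175, +0.98).
Determinant of the coordinate differences = 5·175 − (-65)·180 = 12575.
∂h/∂x = [(-0.01)·175 − (+0.98)·180] / 12575 = -0.01417
∂h/∂y = [5·(+0.98) − (-65)·(-0.01)] / 12575 = +0.0003380
|∇h| = √(-0.01417² + 0.0003380²) = 0.01417
Seepage velocity v = K·i/n = 21.0 × 0.01417 / 0.26 = 1.145 m/day.
t = 250 / 1.145 = 218.3 days.

220 days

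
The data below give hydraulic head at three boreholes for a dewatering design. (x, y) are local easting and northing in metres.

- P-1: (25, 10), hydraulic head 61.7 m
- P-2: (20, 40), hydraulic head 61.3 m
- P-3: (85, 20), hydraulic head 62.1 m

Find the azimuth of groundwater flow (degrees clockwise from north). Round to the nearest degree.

Differences from P-1: to P-2 (Δx, Δy, Δh) = (-5, 30, -0.4); to P-3 = (60, 10, +0.4).
Solve a·Δx + b·Δy = Δh: det = (-5)·10 − 60·30 = -1850.
∂h/∂x = [(-0.4)·10 − (+0.4)·30] / -1850 = +0.008649
∂h/∂y = [(-5)·(+0.4) − 60·(-0.4)] / -1850 = -0.01189
Flow direction (−∇h) has components (-0.008649 E, +0.01189 N).
Azimuth = atan2(E, N) = atan2(-0.008649, +0.01189) = 324.0° ≈ 324°.

324°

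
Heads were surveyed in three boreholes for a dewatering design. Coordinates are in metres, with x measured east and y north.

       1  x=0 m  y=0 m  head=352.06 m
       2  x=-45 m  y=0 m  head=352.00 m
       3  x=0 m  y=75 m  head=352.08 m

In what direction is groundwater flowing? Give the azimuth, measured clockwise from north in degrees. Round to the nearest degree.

∂h/∂x = (352.00 − 352.06) / (-45 − 0) = +0.001333
∂h/∂y = (352.08 − 352.06) / (75 − 0) = +0.0002667
Flow direction (−∇h) has components (-0.001333 E, -0.0002667 N).
Azimuth = atan2(E, N) = atan2(-0.001333, -0.0002667) = 258.7° ≈ 259°.

259°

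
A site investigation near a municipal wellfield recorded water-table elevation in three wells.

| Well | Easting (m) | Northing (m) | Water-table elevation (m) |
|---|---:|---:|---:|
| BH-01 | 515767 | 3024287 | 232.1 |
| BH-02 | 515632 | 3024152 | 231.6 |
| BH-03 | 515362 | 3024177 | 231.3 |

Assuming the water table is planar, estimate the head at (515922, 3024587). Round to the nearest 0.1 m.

With h = a·x + b·y + c and BH-01 as origin, the differences give:
  (-135)·a + (-135)·b = -0.5
  (-405)·a + (-110)·b = -0.8
Eliminate b (×(-110) and ×(-135), subtract): -39825·a = -53.00 → a = ∂h/∂x = +0.001331
Back-substitute: b = ∂h/∂y = +0.002373.
h(515922, 3024587) = 232.1 + (+0.001331)·(155) + (+0.002373)·(300) = 232.1 +0.206 +0.712 = 233.018 m.

233.0 m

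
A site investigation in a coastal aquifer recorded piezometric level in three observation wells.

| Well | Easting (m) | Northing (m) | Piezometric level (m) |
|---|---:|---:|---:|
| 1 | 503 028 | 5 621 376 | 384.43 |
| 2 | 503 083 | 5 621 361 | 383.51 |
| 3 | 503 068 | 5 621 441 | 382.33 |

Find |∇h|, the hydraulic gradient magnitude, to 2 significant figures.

0.029

With h = a·x + b·y + c and 1 as origin, the differences give:
  55·a + (-15)·b = -0.92
  40·a + 65·b = -2.10
Eliminate b (×65 and ×(-15), subtract): 4175·a = -91.300 → a = ∂h/∂x = -0.02187
Back-substitute: b = ∂h/∂y = -0.01885.
|∇h| = √(-0.02187² + -0.01885²) = 0.02887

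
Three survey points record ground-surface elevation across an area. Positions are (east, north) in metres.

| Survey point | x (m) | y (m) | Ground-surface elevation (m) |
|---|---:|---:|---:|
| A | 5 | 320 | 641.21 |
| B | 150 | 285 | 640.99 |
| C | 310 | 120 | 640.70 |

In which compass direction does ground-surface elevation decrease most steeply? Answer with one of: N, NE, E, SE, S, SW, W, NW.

Three-point gradient (reference A): Δ to B = (145, -35, -0.22), Δ to C = (305, -200, -0.51).
∂z/∂x = -0.001427, ∂z/∂y = +0.0003738 (det = -18325).
Steepest decrease is along −∇f = (+0.001427 E, -0.0003738 N) → east.

E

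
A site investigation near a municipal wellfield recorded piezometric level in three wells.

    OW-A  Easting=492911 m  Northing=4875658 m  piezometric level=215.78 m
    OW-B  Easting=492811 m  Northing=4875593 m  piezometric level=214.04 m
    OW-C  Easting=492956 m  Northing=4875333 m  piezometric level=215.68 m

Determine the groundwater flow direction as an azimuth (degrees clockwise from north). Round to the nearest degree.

261°

With h = a·x + b·y + c and OW-A as origin, the differences give:
  (-100)·a + (-65)·b = -1.74
  45·a + (-325)·b = -0.10
Eliminate b (×(-325) and ×(-65), subtract): 35425·a = 559.000 → a = ∂h/∂x = +0.01578
Back-substitute: b = ∂h/∂y = +0.002493.
Flow direction (−∇h) has components (-0.01578 E, -0.002493 N).
Azimuth = atan2(E, N) = atan2(-0.01578, -0.002493) = 261.0° ≈ 261°.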